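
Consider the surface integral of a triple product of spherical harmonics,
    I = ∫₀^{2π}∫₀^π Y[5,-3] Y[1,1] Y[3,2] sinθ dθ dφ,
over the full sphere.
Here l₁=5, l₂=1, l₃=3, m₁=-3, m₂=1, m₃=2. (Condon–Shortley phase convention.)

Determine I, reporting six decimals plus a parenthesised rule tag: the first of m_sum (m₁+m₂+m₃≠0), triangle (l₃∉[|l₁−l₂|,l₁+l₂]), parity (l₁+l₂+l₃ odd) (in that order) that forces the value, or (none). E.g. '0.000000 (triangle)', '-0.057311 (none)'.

0.000000 (triangle)

l₃=3 ∉ [4,6] — triangle fails ⇒ I = 0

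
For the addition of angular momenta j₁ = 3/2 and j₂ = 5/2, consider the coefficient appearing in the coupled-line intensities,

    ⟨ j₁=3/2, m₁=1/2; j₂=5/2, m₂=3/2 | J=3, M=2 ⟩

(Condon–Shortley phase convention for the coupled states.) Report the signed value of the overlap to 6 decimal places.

√[7·1!2!4!/8! · 2!1!4!1!5!1!] = √(48)
  +(−1)^0/∏(0,1,1,4,1,0)! = 1/24  (running 1/24)
  +(−1)^1/∏(1,0,0,3,2,1)! = -1/12  (running -1/24)
⟨..|..⟩ = √(48)·(-1/24) = -0.288675

−√(1/12) ≈ -0.288675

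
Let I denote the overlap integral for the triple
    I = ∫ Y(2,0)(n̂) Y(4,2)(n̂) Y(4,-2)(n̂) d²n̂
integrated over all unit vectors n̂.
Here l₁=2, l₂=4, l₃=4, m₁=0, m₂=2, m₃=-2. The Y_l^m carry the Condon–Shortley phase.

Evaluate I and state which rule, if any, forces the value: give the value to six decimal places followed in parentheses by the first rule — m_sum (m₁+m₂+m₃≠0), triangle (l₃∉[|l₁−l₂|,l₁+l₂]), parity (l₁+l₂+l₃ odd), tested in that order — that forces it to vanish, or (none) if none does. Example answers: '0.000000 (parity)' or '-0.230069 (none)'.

0.065536 (none)

m-sum 0 ✓  L=10 even ✓  2≤4≤6 ✓
Π(2lᵢ+1) = 5×9×9 = 405
triangle coeff Δ(2,4,4) = 1/13860
Σ_t [0,2]: t=0:+1/192 t=1:−1/36 t=2:+1/192 = -5/288
(3j)²=20/693 [(2 4 4; 0 0 0)], sign=-1
Σ_t [0,2]: t=0:+1/2880 t=1:−1/120 t=2:+1/192 = -1/360
(3j)²=16/3465 [(2 4 4; 0 2 -2)], sign=-1
⇒ 4πI² = 320/5929
I = (+1)√(320/5929/(4π)) = 0.06553591
No selection rule forces the value: the integral is nonzero (none).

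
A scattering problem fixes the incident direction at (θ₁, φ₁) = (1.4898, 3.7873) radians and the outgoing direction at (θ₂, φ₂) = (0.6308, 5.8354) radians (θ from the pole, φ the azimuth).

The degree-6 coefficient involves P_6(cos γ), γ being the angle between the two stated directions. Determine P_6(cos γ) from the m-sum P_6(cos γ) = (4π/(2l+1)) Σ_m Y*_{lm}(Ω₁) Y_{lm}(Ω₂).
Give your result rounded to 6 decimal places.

-0.070990

Addition theorem: P_6(cos γ) = (4π/13) Σ_m Y*_{lm}(Ω₁) Y_{lm}(Ω₂), m = −6…6:
  term(m=-6) = 0.00926 + 0.00264j   from Y*(Ω₁)=-0.35212 - 0.31680j, Y(Ω₂)=-0.01827 + 0.00893j
  term(m=-5) = -0.00880 + 0.00935j   from Y*(Ω₁)=0.13269 + 0.01157j, Y(Ω₂)=-0.05975 + 0.07571j
  term(m=-4) = 0.02891 + 0.08215j   from Y*(Ω₁)=0.27707 - 0.17323j, Y(Ω₂)=-0.05825 + 0.26008j
  term(m=-3) = -0.06816 - 0.00953j   from Y*(Ω₁)=-0.05473 + 0.14266j, Y(Ω₂)=0.10156 + 0.43882j
  term(m=-2) = -0.06170 + 0.08713j   from Y*(Ω₁)=0.07884 + 0.27481j, Y(Ω₂)=0.23342 + 0.29149j
  term(m=-1) = 0.00762 + 0.01474j   from Y*(Ω₁)=-0.12750 - 0.09606j, Y(Ω₂)=-0.09368 - 0.04500j
  term(m=+0) = 0.11230 + 0.00000j   from Y*(Ω₁)=-0.27501 + 0.00000j, Y(Ω₂)=-0.40835 + 0.00000j
  term(m=+1) = 0.00762 - 0.01474j   from Y*(Ω₁)=0.12750 - 0.09606j, Y(Ω₂)=0.09368 - 0.04500j
  term(m=+2) = -0.06170 - 0.08713j   from Y*(Ω₁)=0.07884 - 0.27481j, Y(Ω₂)=0.23342 - 0.29149j
  term(m=+3) = -0.06816 + 0.00953j   from Y*(Ω₁)=0.05473 + 0.14266j, Y(Ω₂)=-0.10156 + 0.43882j
  term(m=+4) = 0.02891 - 0.08215j   from Y*(Ω₁)=0.27707 + 0.17323j, Y(Ω₂)=-0.05825 - 0.26008j
  term(m=+5) = -0.00880 - 0.00935j   from Y*(Ω₁)=-0.13269 + 0.01157j, Y(Ω₂)=0.05975 + 0.07571j
  term(m=+6) = 0.00926 - 0.00264j   from Y*(Ω₁)=-0.35212 + 0.31680j, Y(Ω₂)=-0.01827 - 0.00893j
Total Σ_m = -0.07344 + 0.00000j. Multiply by 0.966644: -0.07099 + 0.00000j. P_6(cos γ) = -0.070990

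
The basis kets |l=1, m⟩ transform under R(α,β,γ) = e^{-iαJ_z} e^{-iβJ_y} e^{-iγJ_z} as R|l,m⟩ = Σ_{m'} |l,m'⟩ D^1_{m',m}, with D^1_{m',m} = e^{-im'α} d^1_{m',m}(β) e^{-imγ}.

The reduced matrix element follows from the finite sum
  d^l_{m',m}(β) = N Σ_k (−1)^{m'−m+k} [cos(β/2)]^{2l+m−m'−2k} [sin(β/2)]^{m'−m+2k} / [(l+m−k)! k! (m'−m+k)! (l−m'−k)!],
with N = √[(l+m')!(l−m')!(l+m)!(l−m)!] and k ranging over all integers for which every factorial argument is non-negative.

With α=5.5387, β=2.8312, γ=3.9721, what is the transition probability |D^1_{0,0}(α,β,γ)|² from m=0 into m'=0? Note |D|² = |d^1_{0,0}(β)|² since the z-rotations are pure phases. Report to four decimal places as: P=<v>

P=0.9067

D^1_{0,0}(5.5387,2.8312,3.9721) = e^{-i·0·5.5387}·d^1_{0,0}(2.8312)·e^{-i·0·3.9721}. Compute d first:
c=cos(2.831200/2)=0.154574, s=sin(2.831200/2)=0.987981; N=√[1·1·1·1]=1.000000
k: max(0,(0)−(0))=0 … min(1+(0),1−(0))=1
  k=0: (−1)^0·1.0000/(1)·0.1546^2·0.9880^0 = +0.023893
  k=1: (−1)^1·1.0000/(1)·0.1546^0·0.9880^2 = -0.976107
d^1_{0,0}(2.8312) = +0.023893 -0.976107 = -0.952214
|D^1_{0,0}|² = |d^1_{0,0}(β)|² = (-0.952214)² = 0.906711 (the z-rotation phases have unit modulus)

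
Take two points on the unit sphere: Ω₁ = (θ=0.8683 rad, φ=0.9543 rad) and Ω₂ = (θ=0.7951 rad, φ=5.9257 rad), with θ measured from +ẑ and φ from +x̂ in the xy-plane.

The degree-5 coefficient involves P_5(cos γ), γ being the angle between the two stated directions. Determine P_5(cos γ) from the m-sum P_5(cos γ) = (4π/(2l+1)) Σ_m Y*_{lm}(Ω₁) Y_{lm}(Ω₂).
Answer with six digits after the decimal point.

-0.132761

Expand P_5 via completeness: Σ_{m} conj(Y_{5,m}) at Ω₁ times Y_{5,m} at Ω₂ —
  term(m=-5) = +0.009957+0.002817i   from Y*(Ω₁)=+0.007101-0.119995i, Y(Ω₂)=-0.018503+0.084074i
  term(m=-4) = +0.043787-0.073924i   from Y*(Ω₁)=-0.251108-0.201243i, Y(Ω₂)=+0.037483+0.264351i
  term(m=-3) = -0.127748-0.129904i   from Y*(Ω₁)=-0.407727+0.116667i, Y(Ω₂)=+0.205341+0.377361i
  term(m=-2) = -0.039846+0.022710i   from Y*(Ω₁)=-0.053365+0.151922i, Y(Ω₂)=+0.215077+0.186732i
  term(m=-1) = +0.013838+0.052226i   from Y*(Ω₁)=-0.167433-0.236276i, Y(Ω₂)=-0.174776-0.065285i
  term(m=+0) = +0.083814+0.000000i   from Y*(Ω₁)=-0.245080-0.000000i, Y(Ω₂)=-0.341987+0.000000i
  term(m=+1) = +0.013838-0.052226i   from Y*(Ω₁)=+0.167433-0.236276i, Y(Ω₂)=+0.174776-0.065285i
  term(m=+2) = -0.039846-0.022710i   from Y*(Ω₁)=-0.053365-0.151922i, Y(Ω₂)=+0.215077-0.186732i
  term(m=+3) = -0.127748+0.129904i   from Y*(Ω₁)=+0.407727+0.116667i, Y(Ω₂)=-0.205341+0.377361i
  term(m=+4) = +0.043787+0.073924i   from Y*(Ω₁)=-0.251108+0.201243i, Y(Ω₂)=+0.037483-0.264351i
  term(m=+5) = +0.009957-0.002817i   from Y*(Ω₁)=-0.007101-0.119995i, Y(Ω₂)=+0.018503+0.084074i
Σ over m = -0.116212-0.000000i; ×(4π/11) → -0.132761-0.000000i. Real part: -0.132761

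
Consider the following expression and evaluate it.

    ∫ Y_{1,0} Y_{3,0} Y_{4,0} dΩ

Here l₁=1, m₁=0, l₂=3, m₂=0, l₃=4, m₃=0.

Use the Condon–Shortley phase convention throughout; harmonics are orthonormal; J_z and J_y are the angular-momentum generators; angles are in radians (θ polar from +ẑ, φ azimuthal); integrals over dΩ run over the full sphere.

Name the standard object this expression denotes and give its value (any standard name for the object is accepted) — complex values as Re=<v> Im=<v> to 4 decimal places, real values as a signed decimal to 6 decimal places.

Gaunt coefficient, +0.246233

This is a Gaunt coefficient — the integral of a triple product of spherical harmonics over the sphere.
m-sum 0 ✓  L=8 even ✓  2≤4≤4 ✓
Π(2lᵢ+1) = 3×7×9 = 189
triangle coeff Δ(1,3,4) = 1/252
Σ_t [0,0]: t=0:+1/36 = 1/36
(3j)²=4/63 [(1 3 4; 0 0 0)], sign=+1
(m-triple is (0,0,0) — same symbol as above.)
⇒ 4πI² = 16/21
I = (+1)√(16/21/(4π)) = 0.24623252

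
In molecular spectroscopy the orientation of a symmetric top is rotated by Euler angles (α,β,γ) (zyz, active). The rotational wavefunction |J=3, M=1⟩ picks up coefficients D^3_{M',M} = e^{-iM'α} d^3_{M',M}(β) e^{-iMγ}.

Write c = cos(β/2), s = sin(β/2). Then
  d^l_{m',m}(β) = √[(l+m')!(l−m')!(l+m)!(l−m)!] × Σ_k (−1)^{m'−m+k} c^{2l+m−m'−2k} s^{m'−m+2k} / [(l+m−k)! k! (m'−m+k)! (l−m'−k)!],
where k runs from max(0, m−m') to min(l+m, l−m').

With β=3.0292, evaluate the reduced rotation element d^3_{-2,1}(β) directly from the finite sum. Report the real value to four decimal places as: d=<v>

d=-0.1751

d^3_{-2,1}(β=3.0292) via the finite sum:
With c≡cos(β/2)=0.056167 and s≡sin(β/2)=0.998421, N=[1·120·24·2]^{1/2}=75.894664
k∈{3,4} keeps every argument non-negative
  k=3: (−1)^0·75.8947/(12)·0.0562^3·0.9984^3 = +0.001115
  k=4: (−1)^1·75.8947/(24)·0.0562^1·0.9984^5 = -0.176217
d^3_{-2,1}(3.0292) = +0.001115 -0.176217 = -0.175102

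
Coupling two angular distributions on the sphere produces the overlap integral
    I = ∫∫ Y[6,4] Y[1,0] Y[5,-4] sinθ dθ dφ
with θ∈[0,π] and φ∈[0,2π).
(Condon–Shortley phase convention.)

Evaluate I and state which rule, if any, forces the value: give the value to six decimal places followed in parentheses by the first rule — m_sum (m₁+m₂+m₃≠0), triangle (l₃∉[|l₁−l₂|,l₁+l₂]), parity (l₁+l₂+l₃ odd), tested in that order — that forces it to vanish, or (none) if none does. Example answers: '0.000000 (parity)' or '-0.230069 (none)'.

Rules hold: Σm=0, L=12 even, 5≤5≤7.
N = 13·3·11 = 429
Δ = 2!·10!·0!/13! = 1/858
Racah Σ t=1..1: t=1:−1/14400 = -1/14400
⇒ 3j(6 1 5; 0 0 0)² = 6/143, sgn +1
Racah Σ t=1..1: t=1:−1/362880 = -1/362880
⇒ 3j(6 1 5; 4 0 -4)² = 10/429, sgn +1
4πI² = N·(3j₀)²·(3jₘ)² = 60/143
I = +1·√(0.41958/4π) = 0.18272698
No selection rule forces the value: the integral is nonzero (none).

0.182727 (none)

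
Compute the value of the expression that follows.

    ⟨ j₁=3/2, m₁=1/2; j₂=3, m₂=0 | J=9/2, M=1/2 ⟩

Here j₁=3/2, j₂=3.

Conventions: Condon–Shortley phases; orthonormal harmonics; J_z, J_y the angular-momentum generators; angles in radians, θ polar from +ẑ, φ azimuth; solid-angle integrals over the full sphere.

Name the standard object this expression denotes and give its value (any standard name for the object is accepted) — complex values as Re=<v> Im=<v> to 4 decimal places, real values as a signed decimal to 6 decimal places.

Clebsch–Gordan coefficient, +√(10/21) ≈ +0.690066

This is a Clebsch–Gordan (vector-coupling) coefficient.
√[10·0!3!6!/10! · 2!1!3!3!5!4!] = √(17280/7)
  +(−1)^0/∏(0,0,1,3,2,3)! = 1/72  (running 1/72)
⟨..|..⟩ = √(17280/7)·(1/72) = +0.690066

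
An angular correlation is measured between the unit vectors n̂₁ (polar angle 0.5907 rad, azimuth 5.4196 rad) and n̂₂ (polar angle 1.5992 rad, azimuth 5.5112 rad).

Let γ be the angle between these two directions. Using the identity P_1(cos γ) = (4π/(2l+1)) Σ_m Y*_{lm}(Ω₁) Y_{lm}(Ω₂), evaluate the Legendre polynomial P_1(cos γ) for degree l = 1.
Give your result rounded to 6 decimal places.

0.530796

Addition theorem: P_1(cos γ) = (4π/3) Σ_m Y*_{lm}(Ω₁) Y_{lm}(Ω₂), m = −1…1:
  m=-1: Y*=0.12502 - 0.14627j  Y=0.24746 + 0.24091j  product 0.06617 - 0.00608j
  m=+0: Y*=0.40581 + 0.00000j  Y=-0.01388 + 0.00000j  product -0.00563 + 0.00000j
  m=+1: Y*=-0.12502 - 0.14627j  Y=-0.24746 + 0.24091j  product 0.06617 + 0.00608j
Total Σ_m = 0.12672 + 0.00000j. Multiply by 4.188790: 0.53080 + 0.00000j. P_1(cos γ) = 0.530796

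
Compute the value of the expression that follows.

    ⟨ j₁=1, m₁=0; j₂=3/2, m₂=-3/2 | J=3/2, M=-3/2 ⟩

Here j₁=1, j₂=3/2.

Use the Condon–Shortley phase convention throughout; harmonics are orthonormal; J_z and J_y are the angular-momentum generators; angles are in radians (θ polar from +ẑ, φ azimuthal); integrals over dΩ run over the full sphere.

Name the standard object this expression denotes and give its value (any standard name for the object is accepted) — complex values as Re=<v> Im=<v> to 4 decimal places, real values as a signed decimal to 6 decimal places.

Clebsch–Gordan coefficient, +√(3/5) ≈ +0.774597

This is a Clebsch–Gordan (vector-coupling) coefficient.
triangle: 1!*1!*2!/5! = 2/120
(j±m)!: 1!*1!*0!*3!*0!*3! = 36
prefactor² = (2J+1)*Δ*N² = 12/5
  k=0: +1/(0!*1!*1!*0!*0!*2!) = 1/2
Σ = 1/2  ⇒  CG² = 12/5*(1/2)² = 3/5
CG = +√(3/5) = +0.774597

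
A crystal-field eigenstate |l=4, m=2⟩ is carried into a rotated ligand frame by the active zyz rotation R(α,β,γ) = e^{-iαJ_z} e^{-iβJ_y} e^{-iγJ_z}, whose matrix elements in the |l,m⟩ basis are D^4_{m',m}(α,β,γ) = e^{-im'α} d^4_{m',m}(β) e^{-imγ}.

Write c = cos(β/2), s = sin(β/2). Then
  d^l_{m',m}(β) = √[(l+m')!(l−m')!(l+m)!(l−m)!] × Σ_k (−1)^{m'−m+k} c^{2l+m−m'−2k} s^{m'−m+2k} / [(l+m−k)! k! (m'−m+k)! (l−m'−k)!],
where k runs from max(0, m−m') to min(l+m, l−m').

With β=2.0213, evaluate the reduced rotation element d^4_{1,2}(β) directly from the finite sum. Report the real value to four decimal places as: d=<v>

d=0.4225

d^4_{1,2}(β=2.0213) via the finite sum:
Half-angle: c=0.531310, s=0.847177. N=√(120·6·720·2)=1018.233765
k: max(0,(2)−(1))=1 … min(4+(2),4−(1))=3
  k=1: (−1)^0·1018.2338/(240)·0.5313^7·0.8472^1 = +0.042958
  k=2: (−1)^1·1018.2338/(48)·0.5313^5·0.8472^3 = -0.546097
  k=3: (−1)^2·1018.2338/(72)·0.5313^3·0.8472^5 = +0.925617
d^4_{1,2}(2.0213) = +0.042958 -0.546097 +0.925617 = +0.422478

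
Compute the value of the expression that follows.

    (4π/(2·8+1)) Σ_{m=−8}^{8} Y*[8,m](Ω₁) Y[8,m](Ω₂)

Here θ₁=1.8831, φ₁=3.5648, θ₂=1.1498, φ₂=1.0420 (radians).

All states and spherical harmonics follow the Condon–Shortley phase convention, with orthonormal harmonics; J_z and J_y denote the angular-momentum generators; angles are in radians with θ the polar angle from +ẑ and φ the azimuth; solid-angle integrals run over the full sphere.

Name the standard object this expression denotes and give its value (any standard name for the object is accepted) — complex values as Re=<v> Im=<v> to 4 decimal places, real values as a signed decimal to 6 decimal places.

This sum is the spherical-harmonic addition theorem: it equals the Legendre polynomial P_l(cos γ) of the angle γ between the two directions.
Expand P_8 via completeness: Σ_{m} conj(Y_{8,m}) at Ω₁ times Y_{8,m} at Ω₂ —
  [-8]  conj(Y_{8,-8})(Ω₁) = (-0.336389, -0.083771) ; Y_{8,-8}(Ω₂) = (-0.115038, -0.219882) ; Δ = (0.020278, 0.083603)
  [-7]  conj(Y_{8,-7})(Ω₁) = (-0.440543, 0.079775) ; Y_{8,-7}(Ω₂) = (0.236087, -0.376581) ; Δ = (-0.073965, 0.184734)
  [-6]  conj(Y_{8,-6})(Ω₁) = (-0.095841, 0.065900) ; Y_{8,-6}(Ω₂) = (0.327310, 0.010211) ; Δ = (-0.032043, 0.020591)
  [-5]  conj(Y_{8,-5})(Ω₁) = (0.160175, -0.264065) ; Y_{8,-5}(Ω₂) = (-0.049707, -0.091507) ; Δ = (-0.032126, -0.001531)
  [-4]  conj(Y_{8,-4})(Ω₁) = (0.029558, -0.241008) ; Y_{8,-4}(Ω₂) = (0.185906, -0.307074) ; Δ = (-0.068512, -0.053881)
  [-3]  conj(Y_{8,-3})(Ω₁) = (0.061272, 0.197255) ; Y_{8,-3}(Ω₂) = (0.069051, 0.001077) ; Δ = (0.004018, 0.013687)
  [-2]  conj(Y_{8,-2})(Ω₁) = (0.186057, 0.210269) ; Y_{8,-2}(Ω₂) = (-0.156827, -0.278273) ; Δ = (0.029333, -0.084750)
  [-1]  conj(Y_{8,-1})(Ω₁) = (-0.143354, -0.064570) ; Y_{8,-1}(Ω₂) = (0.068327, -0.116938) ; Δ = (-0.017346, 0.012352)
  [+0]  conj(Y_{8,0})(Ω₁) = (-0.288805, -0.000000) ; Y_{8,0}(Ω₂) = (-0.300660, 0.000000) ; Δ = (0.086832, 0.000000)
  [+1]  conj(Y_{8,1})(Ω₁) = (0.143354, -0.064570) ; Y_{8,1}(Ω₂) = (-0.068327, -0.116938) ; Δ = (-0.017346, -0.012352)
  [+2]  conj(Y_{8,2})(Ω₁) = (0.186057, -0.210269) ; Y_{8,2}(Ω₂) = (-0.156827, 0.278273) ; Δ = (0.029333, 0.084750)
  [+3]  conj(Y_{8,3})(Ω₁) = (-0.061272, 0.197255) ; Y_{8,3}(Ω₂) = (-0.069051, 0.001077) ; Δ = (0.004018, -0.013687)
  [+4]  conj(Y_{8,4})(Ω₁) = (0.029558, 0.241008) ; Y_{8,4}(Ω₂) = (0.185906, 0.307074) ; Δ = (-0.068512, 0.053881)
  [+5]  conj(Y_{8,5})(Ω₁) = (-0.160175, -0.264065) ; Y_{8,5}(Ω₂) = (0.049707, -0.091507) ; Δ = (-0.032126, 0.001531)
  [+6]  conj(Y_{8,6})(Ω₁) = (-0.095841, -0.065900) ; Y_{8,6}(Ω₂) = (0.327310, -0.010211) ; Δ = (-0.032043, -0.020591)
  [+7]  conj(Y_{8,7})(Ω₁) = (0.440543, 0.079775) ; Y_{8,7}(Ω₂) = (-0.236087, -0.376581) ; Δ = (-0.073965, -0.184734)
  [+8]  conj(Y_{8,8})(Ω₁) = (-0.336389, 0.083771) ; Y_{8,8}(Ω₂) = (-0.115038, 0.219882) ; Δ = (0.020278, -0.083603)
Accumulated sum (-0.253891, 0.000000); after 4π/(2l+1) scaling, (-0.187676, 0.000000) ⇒ P_8 = -0.187676

Legendre polynomial (addition theorem), -0.187676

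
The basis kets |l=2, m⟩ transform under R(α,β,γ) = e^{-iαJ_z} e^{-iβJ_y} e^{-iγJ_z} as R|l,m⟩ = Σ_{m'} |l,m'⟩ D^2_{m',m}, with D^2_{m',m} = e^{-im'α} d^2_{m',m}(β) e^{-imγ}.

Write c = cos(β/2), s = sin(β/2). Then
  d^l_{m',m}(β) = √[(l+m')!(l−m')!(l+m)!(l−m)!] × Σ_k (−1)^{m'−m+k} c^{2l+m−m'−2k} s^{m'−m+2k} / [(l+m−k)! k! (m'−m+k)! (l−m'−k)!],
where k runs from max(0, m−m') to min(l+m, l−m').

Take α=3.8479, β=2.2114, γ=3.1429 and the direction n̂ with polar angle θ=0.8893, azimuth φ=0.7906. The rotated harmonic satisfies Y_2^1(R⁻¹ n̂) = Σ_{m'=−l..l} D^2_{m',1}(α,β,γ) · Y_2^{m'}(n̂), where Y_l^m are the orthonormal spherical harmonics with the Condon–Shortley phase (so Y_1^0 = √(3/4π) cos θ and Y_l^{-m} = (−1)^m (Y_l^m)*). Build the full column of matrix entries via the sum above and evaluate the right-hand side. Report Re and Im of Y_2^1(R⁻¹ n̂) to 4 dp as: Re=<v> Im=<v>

Re=0.0328 Im=0.0503

Need the full column D^2_{m',1} for m'=−2..2 at α=3.8479, β=2.2114, γ=3.1429.
cos(β/2)=0.448509, sin(β/2)=0.893778
d^2_{-2,1}: single k=3 term ⇒ +0.640458;  D = -0.101713-0.632330i
d^2_{-1,1}: k∈[2..3] ⇒ +0.482084 -0.638145 = -0.156061;  D = -0.118858-0.101133i
d^2_{0,1}: k∈[1..2] ⇒ +0.197523 -0.784398 = -0.586874;  D = +0.586874-0.000767i
d^2_{1,1}: k∈[0..1] ⇒ +0.040465 -0.482084 = -0.441619;  D = -0.335593+0.287062i
d^2_{2,1}: single k=0 term ⇒ -0.161277;  D = +0.025197-0.159297i
Y_2^{m'}(θ=0.8893,φ=0.7906) and Σ D·Y over m':
  (-0.1017-0.6323i)·(-0.0024-0.2330i)  (-0.1189-0.1011i)·(+0.2659-0.2686i)  (+0.5869-0.0008i)·(+0.0601+0.0000i)  (-0.3356+0.2871i)·(-0.2659-0.2686i)  (+0.0252-0.1593i)·(-0.0024+0.2330i)
Y_2^1(R⁻¹ n̂) = +0.032822+0.050318i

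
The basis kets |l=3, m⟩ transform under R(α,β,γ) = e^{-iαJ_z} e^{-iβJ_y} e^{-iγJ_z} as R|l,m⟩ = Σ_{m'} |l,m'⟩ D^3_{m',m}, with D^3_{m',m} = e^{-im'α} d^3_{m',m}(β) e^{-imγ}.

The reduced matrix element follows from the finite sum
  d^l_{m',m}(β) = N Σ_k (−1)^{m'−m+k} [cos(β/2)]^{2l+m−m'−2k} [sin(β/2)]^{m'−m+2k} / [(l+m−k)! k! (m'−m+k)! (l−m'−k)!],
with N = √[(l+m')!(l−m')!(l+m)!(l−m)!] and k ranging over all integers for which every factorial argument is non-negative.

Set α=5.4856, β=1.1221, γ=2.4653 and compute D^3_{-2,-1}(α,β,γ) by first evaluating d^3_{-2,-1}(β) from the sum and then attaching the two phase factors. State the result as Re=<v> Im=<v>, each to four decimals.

Re=0.0992 Im=0.1176

First d^3_{-2,-1}(β=1.1221), then the phase factors e^{-i(-2)α} and e^{-i(-1)γ}:
c=cos(1.122100/2)=0.846697, s=sin(1.122100/2)=0.532076; N=√[1·120·2·24]=75.894664
The bounds max(0,m−m')=1 and min(l+m,l−m')=2 give 2 terms
  k=1: (−1)^0·75.8947/(24)·0.8467^5·0.5321^1 = +0.732172
  k=2: (−1)^1·75.8947/(12)·0.8467^3·0.5321^3 = -0.578274
d^3_{-2,-1}(1.1221) = +0.732172 -0.578274 = +0.153898
Attach z-rotation phases: D = e^{-i(-2)(5.4856)}·(+0.153898)·e^{-i(-1)(2.4653)} = +0.099222+0.117641i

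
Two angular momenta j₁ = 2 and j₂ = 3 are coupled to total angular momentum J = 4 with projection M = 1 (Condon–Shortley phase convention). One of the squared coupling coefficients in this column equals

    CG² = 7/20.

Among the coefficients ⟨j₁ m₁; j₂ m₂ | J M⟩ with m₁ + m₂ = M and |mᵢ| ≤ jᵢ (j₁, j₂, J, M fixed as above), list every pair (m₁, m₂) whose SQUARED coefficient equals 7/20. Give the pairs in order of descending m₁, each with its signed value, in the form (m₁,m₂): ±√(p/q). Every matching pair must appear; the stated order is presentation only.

Admissible pairs with m₁+m₂ = M = 1: (-2,3), (-1,2), (0,1), (1,0), (2,-1)
  (m₁,m₂)=(2,-1): CG² = 2/7, CG = +√(2/7)
  (m₁,m₂)=(1,0): CG² = 3/14, CG = +√(3/14)
  (m₁,m₂)=(0,1): CG² = 3/28, CG = −√(3/28)
  (m₁,m₂)=(-1,2): CG² = 7/20, CG = −√(7/20)   ← matches the target
  (m₁,m₂)=(-2,3): CG² = 3/70, CG = −√(3/70)
Pairs with CG² = 7/20: (-1,2): −√(7/20)

(-1,2): −√(7/20)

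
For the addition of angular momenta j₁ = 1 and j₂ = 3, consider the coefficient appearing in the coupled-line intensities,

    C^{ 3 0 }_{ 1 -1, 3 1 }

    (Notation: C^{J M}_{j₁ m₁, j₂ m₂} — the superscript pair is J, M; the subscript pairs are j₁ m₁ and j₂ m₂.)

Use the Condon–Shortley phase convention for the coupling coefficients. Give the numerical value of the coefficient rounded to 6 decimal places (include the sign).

√[7·1!1!5!/8! · 0!2!4!2!3!3!] = √(72)
  +(−1)^1/∏(1,0,1,3,0,2)! = -1/12  (running -1/12)
⟨..|..⟩ = √(72)·(-1/12) = -0.707107

−√(1/2) ≈ -0.707107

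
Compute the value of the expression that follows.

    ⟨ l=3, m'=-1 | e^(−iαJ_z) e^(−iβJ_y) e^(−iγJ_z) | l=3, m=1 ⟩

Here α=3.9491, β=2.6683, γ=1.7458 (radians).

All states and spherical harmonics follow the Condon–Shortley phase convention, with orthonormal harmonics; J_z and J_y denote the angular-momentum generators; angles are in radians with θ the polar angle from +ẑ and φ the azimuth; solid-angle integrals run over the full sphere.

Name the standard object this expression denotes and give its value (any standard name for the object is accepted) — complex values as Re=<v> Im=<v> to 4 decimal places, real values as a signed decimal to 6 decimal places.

Wigner D-matrix element, Re=-0.2769 Im=0.3778

This is a Wigner D-matrix element — the rotation-matrix element ⟨l m'| R(α,β,γ) |l m⟩ in the angular-momentum basis.
First d^3_{-1,1}(β=2.6683), then the phase factors e^{-i(-1)α} and e^{-i(1)γ}:
Half-angle: c=0.234444, s=0.972130. N=√(2·24·24·2)=48.000000
The bounds max(0,m−m')=2 and min(l+m,l−m')=4 give 3 terms
  k=2: (−1)^0·48.0000/(8)·0.2344^4·0.9721^2 = +0.017130
  k=3: (−1)^1·48.0000/(6)·0.2344^2·0.9721^4 = -0.392703
  k=4: (−1)^2·48.0000/(48)·0.2344^0·0.9721^6 = +0.844005
d^3_{-1,1}(2.6683) = +0.017130 -0.392703 +0.844005 = +0.468432
Attach z-rotation phases: D = e^{-i(-1)(3.9491)}·(+0.468432)·e^{-i(1)(1.7458)} = -0.276921+0.377814i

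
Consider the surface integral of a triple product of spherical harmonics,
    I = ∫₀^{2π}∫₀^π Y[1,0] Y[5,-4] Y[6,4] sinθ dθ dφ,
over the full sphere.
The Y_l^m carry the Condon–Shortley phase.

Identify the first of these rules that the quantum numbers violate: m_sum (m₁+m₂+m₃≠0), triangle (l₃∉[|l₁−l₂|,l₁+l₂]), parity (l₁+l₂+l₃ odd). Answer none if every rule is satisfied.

Σmᵢ = 0  ✓
l₃∈[|l₁−l₂|,l₁+l₂]=[4,6], have l₃=6  ✓
Σlᵢ = 12 ⇒ even  ✓

none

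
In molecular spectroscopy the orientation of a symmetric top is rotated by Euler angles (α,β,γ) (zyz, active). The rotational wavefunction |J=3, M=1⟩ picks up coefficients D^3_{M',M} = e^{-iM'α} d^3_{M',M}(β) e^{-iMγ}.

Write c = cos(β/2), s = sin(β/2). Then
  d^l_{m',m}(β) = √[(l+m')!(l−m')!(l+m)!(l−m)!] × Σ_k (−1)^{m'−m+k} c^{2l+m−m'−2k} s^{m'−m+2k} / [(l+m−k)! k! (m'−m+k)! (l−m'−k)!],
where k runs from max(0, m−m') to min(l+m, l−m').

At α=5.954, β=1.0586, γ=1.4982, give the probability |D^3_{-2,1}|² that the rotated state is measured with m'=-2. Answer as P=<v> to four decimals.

P=0.1884

First d^3_{-2,1}(β=1.0586), then the phase factors e^{-i(-2)α} and e^{-i(1)γ}:
With c≡cos(β/2)=0.863161 and s≡sin(β/2)=0.504929, N=[1·120·24·2]^{1/2}=75.894664
Admissible k: 3..4 (factorial args all ≥0)
  k=3: (−1)^0·75.8947/(12)·0.8632^3·0.5049^3 = +0.523596
  k=4: (−1)^1·75.8947/(24)·0.8632^1·0.5049^5 = -0.089587
d^3_{-2,1}(1.0586) = +0.523596 -0.089587 = +0.434009
|D^3_{-2,1}|² = |d^3_{-2,1}(β)|² = (+0.434009)² = 0.188364 (the z-rotation phases have unit modulus)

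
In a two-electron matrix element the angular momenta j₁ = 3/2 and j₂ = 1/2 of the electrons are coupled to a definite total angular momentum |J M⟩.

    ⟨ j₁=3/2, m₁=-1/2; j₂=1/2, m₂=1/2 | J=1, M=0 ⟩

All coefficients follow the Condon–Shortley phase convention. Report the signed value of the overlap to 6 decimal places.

-0.707107

j₁+j₂−J=1  J+j₁−j₂=2  J−j₁+j₂=0  j₁+j₂+J+1=4
(j₁±m₁, j₂±m₂, J±M) = (1,2,1,0,1,1)
P² = 1/2
sum k=1..1:
  [1] −1/1 = -1
S = -1
C² = P²·S² = 1/2 ; C = -0.707107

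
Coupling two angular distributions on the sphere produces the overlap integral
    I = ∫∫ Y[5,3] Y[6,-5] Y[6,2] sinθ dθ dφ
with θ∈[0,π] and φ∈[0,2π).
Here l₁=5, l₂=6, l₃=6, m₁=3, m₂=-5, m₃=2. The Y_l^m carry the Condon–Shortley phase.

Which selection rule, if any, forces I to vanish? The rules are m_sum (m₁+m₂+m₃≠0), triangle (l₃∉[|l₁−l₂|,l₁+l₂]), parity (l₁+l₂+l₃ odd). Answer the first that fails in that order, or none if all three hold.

azimuthal sum: 3 − 5 + 2 = 0  ✓
1 ≤ 6 ≤ 11 (triangle on l)  ✓
L = 5 + 6 + 6 = 17 (odd)  ✗

parity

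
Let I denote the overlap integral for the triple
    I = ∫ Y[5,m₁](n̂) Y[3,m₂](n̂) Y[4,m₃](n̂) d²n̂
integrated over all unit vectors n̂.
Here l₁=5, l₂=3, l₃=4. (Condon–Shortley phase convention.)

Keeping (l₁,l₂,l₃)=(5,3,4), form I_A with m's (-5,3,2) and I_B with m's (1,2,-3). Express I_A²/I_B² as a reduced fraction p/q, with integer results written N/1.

90/121

l's match ⇒ only the (l;m) 3-j factors differ between A and B.
A: triangle coeff Δ(5,3,4) = 1/180180; Σ_t [4,4]: t=4:+1/34560 = 1/34560; (3j)²=5/286 [(5 3 4; -5 3 2)], sign=+1
B: triangle coeff Δ(5,3,4) = 1/180180; Σ_t [3,4]: t=3:−1/1440 t=4:+1/17280 = -11/17280; (3j)²=11/468 [(5 3 4; 1 2 -3)], sign=+1
I_A²/I_B² = (5/286)/(11/468) = 90/121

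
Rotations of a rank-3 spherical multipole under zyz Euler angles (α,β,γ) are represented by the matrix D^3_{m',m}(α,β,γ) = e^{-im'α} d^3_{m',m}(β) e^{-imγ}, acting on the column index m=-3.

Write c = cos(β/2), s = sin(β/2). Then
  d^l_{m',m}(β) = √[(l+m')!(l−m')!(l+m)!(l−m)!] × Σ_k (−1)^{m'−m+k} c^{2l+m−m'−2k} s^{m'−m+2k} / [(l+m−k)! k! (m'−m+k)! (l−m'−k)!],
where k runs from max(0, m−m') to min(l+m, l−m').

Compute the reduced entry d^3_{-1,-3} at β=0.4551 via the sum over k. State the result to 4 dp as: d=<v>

d=0.1776

d^3_{-1,-3}(β=0.4551) via the finite sum:
Half-angle: c=0.974222, s=0.225591. N=√(2·24·1·720)=185.903201
The bounds max(0,m−m')=0 and min(l+m,l−m')=0 give 1 term
  k=0: (−1)^2·185.9032/(48)·0.9742^4·0.2256^2 = +0.177551
d^3_{-1,-3}(0.4551) = +0.177551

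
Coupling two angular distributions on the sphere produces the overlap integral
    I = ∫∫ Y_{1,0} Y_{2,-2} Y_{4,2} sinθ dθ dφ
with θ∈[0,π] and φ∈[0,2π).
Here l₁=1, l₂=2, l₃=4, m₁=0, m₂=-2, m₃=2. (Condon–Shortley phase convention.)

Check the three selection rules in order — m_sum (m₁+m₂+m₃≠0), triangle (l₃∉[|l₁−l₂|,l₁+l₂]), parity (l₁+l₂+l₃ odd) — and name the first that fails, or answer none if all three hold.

azimuthal sum: 0 − 2 + 2 = 0  ✓
l₃ must lie in [1,3]; have l₃=4  ✗
L = 1 + 2 + 4 = 7 (odd)

triangle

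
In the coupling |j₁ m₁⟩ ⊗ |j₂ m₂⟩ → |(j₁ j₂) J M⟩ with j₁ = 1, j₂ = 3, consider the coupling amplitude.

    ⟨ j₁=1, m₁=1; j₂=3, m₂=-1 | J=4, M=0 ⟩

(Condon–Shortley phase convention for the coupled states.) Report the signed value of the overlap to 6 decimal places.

+0.462910

j₁+j₂−J=0  J+j₁−j₂=2  J−j₁+j₂=6  j₁+j₂+J+1=9
(j₁±m₁, j₂±m₂, J±M) = (2,0,2,4,4,4)
P² = 13824/7
sum k=0..0:
  [0] +1/96 = 1/96
S = 1/96
C² = P²·S² = 3/14 ; C = +0.462910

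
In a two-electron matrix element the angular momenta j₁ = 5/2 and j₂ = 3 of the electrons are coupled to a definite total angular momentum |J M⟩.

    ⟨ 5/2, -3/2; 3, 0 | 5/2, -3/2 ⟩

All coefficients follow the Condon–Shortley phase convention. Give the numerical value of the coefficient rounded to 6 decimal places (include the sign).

triangle: 3!·2!·3!/9! = 72/362880
(j±m)!: 1!·4!·3!·3!·1!·4! = 20736
prefactor² = (2J+1)·Δ·N² = 864/35
  k=2: +1/(2!·1!·2!·1!·0!·2!) = 1/8
  k=3: −1/(3!·0!·1!·0!·1!·3!) = -1/36
Σ = 7/72  ⇒  CG² = 864/35·(7/72)² = 7/30
CG = +√(7/30) = +0.483046

+√(7/30) = +0.483046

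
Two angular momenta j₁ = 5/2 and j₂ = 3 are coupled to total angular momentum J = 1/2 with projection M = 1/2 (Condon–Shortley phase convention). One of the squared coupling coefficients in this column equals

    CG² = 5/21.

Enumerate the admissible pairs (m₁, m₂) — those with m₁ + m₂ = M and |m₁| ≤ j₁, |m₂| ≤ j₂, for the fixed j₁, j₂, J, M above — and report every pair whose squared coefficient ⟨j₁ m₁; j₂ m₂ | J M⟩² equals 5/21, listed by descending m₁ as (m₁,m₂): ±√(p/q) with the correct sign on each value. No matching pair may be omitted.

Admissible pairs with m₁+m₂ = M = 1/2: (-5/2,3), (-3/2,2), (-1/2,1), (1/2,0), (3/2,-1), (5/2,-2)
  (m₁,m₂)=(5/2,-2): CG² = 1/21, CG = +√(1/21)
  (m₁,m₂)=(3/2,-1): CG² = 2/21, CG = −√(2/21)
  (m₁,m₂)=(1/2,0): CG² = 1/7, CG = +√(1/7)
  (m₁,m₂)=(-1/2,1): CG² = 4/21, CG = −√(4/21)
  (m₁,m₂)=(-3/2,2): CG² = 5/21, CG = +√(5/21)   ← matches the target
  (m₁,m₂)=(-5/2,3): CG² = 2/7, CG = −√(2/7)
Pairs with CG² = 5/21: (-3/2,2): +√(5/21)

(-3/2,2): +√(5/21)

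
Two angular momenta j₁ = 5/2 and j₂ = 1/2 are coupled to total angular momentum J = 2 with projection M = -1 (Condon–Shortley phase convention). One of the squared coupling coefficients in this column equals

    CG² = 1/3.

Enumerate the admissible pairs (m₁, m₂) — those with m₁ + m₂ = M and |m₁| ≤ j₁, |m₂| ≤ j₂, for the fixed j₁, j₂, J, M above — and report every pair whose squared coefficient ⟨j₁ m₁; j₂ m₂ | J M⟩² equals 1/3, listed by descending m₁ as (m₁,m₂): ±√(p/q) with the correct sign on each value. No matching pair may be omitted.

(-1/2,-1/2): +√(1/3)

Admissible pairs with m₁+m₂ = M = -1: (-3/2,1/2), (-1/2,-1/2)
  (m₁,m₂)=(-1/2,-1/2): CG² = 1/3, CG = +√(1/3)   ← matches the target
  (m₁,m₂)=(-3/2,1/2): CG² = 2/3, CG = −√(2/3)
Pairs with CG² = 1/3: (-1/2,-1/2): +√(1/3)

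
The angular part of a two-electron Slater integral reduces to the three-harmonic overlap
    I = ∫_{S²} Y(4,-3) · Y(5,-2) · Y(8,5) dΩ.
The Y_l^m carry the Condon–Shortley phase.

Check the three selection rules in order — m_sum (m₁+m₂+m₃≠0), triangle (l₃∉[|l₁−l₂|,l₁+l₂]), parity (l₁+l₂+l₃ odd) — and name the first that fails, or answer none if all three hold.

parity

m₁+m₂+m₃ = -3 − 2 + 5 = 0  ✓
triangle: |4−5|=1 ≤ l₃=8 ≤ 4+5=9  ✓
parity: l₁+l₂+l₃ = 17 is odd  ✗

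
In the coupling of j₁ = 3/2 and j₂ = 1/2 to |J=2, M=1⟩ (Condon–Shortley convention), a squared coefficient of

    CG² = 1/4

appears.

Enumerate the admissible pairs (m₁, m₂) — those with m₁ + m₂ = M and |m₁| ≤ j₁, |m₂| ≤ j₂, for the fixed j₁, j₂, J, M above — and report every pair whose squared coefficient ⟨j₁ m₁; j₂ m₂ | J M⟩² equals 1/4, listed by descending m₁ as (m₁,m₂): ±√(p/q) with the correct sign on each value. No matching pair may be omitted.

(3/2,-1/2): +√(1/4)

Admissible pairs with m₁+m₂ = M = 1: (1/2,1/2), (3/2,-1/2)
  (m₁,m₂)=(3/2,-1/2): CG² = 1/4, CG = +√(1/4)   ← matches the target
  (m₁,m₂)=(1/2,1/2): CG² = 3/4, CG = +√(3/4)
Pairs with CG² = 1/4: (3/2,-1/2): +√(1/4)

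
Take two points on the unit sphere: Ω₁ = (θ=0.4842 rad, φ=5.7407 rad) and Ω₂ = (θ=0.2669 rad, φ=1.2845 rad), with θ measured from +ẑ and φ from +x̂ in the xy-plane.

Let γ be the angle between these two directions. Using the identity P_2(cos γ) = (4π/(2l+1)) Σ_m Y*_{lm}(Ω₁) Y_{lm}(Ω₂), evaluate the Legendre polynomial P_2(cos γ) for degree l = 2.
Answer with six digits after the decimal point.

Expand P_2 via completeness: Σ_{m} conj(Y_{2,m}) at Ω₁ times Y_{2,m} at Ω₂ —
  m=-2: (0.039084, -0.074017) × (-0.022584, -0.014558) = (-0.001960, 0.001103)  (running Σ = (-0.001960, 0.001103))
  m=-1: (0.272586, -0.164318) × (0.055503, -0.188540) = (-0.015851, -0.060513)  (running Σ = (-0.017811, -0.059411))
  m=0: (0.425756, -0.000000) × (0.564967, 0.000000) = (0.240538, 0.000000)  (running Σ = (0.222727, -0.059411))
  m=1: (-0.272586, -0.164318) × (-0.055503, -0.188540) = (-0.015851, 0.060513)  (running Σ = (0.206876, 0.001103))
  m=2: (0.039084, 0.074017) × (-0.022584, 0.014558) = (-0.001960, -0.001103)  (running Σ = (0.204915, -0.000000))
Σ over m = (0.204915, -0.000000); ×(4π/5) → (0.515008, -0.000000). Real part: 0.515008

0.515008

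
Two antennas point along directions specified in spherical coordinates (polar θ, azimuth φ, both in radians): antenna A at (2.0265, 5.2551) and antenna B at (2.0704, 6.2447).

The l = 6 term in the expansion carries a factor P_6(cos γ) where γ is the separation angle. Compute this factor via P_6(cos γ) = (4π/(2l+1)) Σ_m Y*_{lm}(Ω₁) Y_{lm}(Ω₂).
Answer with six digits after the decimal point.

Term-by-term m-sum for l=6 (normalisation 4π/13 = 0.966644):
  m=-6: (0.25158 + 0.02898j) × (0.21510 + 0.05057j) = 0.05265 + 0.01896j  (running Σ = 0.05265 + 0.01896j)
  m=-5: (-0.17847 - 0.39117j) × (-0.41005 - 0.07989j) = 0.04193 + 0.17466j  (running Σ = 0.09458 + 0.19361j)
  m=-4: (-0.14808 + 0.21642j) × (0.31911 + 0.04952j) = -0.05797 + 0.06173j  (running Σ = 0.03661 + 0.25534j)
  m=-3: (-0.18018 - 0.01034j) × (0.09965 + 0.01156j) = -0.01784 - 0.00311j  (running Σ = 0.01877 + 0.25223j)
  m=-2: (0.15295 + 0.28997j) × (-0.34851 - 0.02688j) = -0.04551 - 0.10517j  (running Σ = -0.02674 + 0.14706j)
  m=-1: (-0.03594 + 0.05959j) × (0.02547 + 0.00098j) = -0.00097 + 0.00148j  (running Σ = -0.02771 + 0.14854j)
  m=0: (0.33046 + 0.00000j) × (0.33683 + 0.00000j) = 0.11131 + 0.00000j  (running Σ = 0.08360 + 0.14854j)
  m=1: (0.03594 + 0.05959j) × (-0.02547 + 0.00098j) = -0.00097 - 0.00148j  (running Σ = 0.08262 + 0.14706j)
  m=2: (0.15295 - 0.28997j) × (-0.34851 + 0.02688j) = -0.04551 + 0.10517j  (running Σ = 0.03711 + 0.25223j)
  m=3: (0.18018 - 0.01034j) × (-0.09965 + 0.01156j) = -0.01784 + 0.00311j  (running Σ = 0.01928 + 0.25534j)
  m=4: (-0.14808 - 0.21642j) × (0.31911 - 0.04952j) = -0.05797 - 0.06173j  (running Σ = -0.03869 + 0.19361j)
  m=5: (0.17847 - 0.39117j) × (0.41005 - 0.07989j) = 0.04193 - 0.17466j  (running Σ = 0.00324 + 0.01896j)
  m=6: (0.25158 - 0.02898j) × (0.21510 - 0.05057j) = 0.05265 - 0.01896j  (running Σ = 0.05589 + 0.00000j)
Total Σ_m = 0.05589 + 0.00000j. Multiply by 0.966644: 0.05402 + 0.00000j. P_6(cos γ) = 0.054023

0.054023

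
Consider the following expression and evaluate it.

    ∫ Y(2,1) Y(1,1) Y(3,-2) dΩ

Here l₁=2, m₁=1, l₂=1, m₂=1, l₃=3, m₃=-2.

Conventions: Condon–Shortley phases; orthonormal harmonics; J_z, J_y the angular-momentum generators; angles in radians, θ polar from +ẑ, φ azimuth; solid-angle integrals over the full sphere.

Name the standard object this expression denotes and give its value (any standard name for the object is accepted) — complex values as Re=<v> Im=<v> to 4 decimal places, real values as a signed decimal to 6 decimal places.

Gaunt coefficient, +0.261169

This is a Gaunt coefficient — the integral of a triple product of spherical harmonics over the sphere.
m-sum 0 ✓  L=6 even ✓  1≤3≤3 ✓
Π(2lᵢ+1) = 5×3×7 = 105
triangle coeff Δ(2,1,3) = 1/105
Σ_t [0,0]: t=0:+1/4 = 1/4
(3j)²=3/35 [(2 1 3; 0 0 0)], sign=-1
Σ_t [0,0]: t=0:+1/12 = 1/12
(3j)²=2/21 [(2 1 3; 1 1 -2)], sign=-1
⇒ 4πI² = 6/7
I = (+1)√(6/7/(4π)) = 0.26116903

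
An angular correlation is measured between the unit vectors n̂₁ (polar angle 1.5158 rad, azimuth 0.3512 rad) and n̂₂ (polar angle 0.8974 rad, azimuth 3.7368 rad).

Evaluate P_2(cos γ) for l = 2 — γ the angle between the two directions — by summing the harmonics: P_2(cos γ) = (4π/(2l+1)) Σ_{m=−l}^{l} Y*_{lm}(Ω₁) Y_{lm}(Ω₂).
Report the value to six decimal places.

Addition theorem: P_2(cos γ) = (4π/5) Σ_m Y*_{lm}(Ω₁) Y_{lm}(Ω₂), m = −2…2:
  m=-2: Y*=+0.293950+0.248799i  Y=+0.087636-0.219168i  product +0.080289-0.042621i
  m=-1: Y*=+0.039814+0.014587i  Y=-0.311856+0.211165i  product -0.015496+0.003858i
  m=+0: Y*=-0.312533-0.000000i  Y=+0.052607+0.000000i  product -0.016441-0.000000i
  m=+1: Y*=-0.039814+0.014587i  Y=+0.311856+0.211165i  product -0.015496-0.003858i
  m=+2: Y*=+0.293950-0.248799i  Y=+0.087636+0.219168i  product +0.080289+0.042621i
Accumulated sum +0.113144+0.000000i; after 4π/(2l+1) scaling, +0.284363+0.000000i ⇒ P_2 = 0.284363

0.284363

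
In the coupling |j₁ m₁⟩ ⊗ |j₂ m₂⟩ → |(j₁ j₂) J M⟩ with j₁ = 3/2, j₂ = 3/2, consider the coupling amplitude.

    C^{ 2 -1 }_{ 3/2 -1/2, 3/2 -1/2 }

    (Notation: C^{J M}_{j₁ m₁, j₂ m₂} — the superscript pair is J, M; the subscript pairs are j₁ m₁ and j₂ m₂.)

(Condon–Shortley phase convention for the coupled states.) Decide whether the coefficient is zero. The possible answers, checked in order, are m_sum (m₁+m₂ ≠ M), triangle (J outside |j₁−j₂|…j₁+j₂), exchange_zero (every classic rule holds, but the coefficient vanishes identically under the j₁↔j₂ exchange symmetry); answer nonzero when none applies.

exchange_zero

m-sum: m₁+m₂ = -1/2+(-1/2) = -1, M = -1  ✓
triangle: |j₁−j₂| = 0 ≤ J = 2 ≤ j₁+j₂ = 3  ✓
exchange: j₁=j₂ and m₁=m₂, and (−1)^(j₁+j₂−J) = (−1)^1 = −1 forces ⟨j₁m₁;j₂m₂|JM⟩ = −⟨j₂m₂;j₁m₁|JM⟩ = −⟨j₁m₁;j₂m₂|JM⟩ ⇒ the coefficient vanishes identically
Racah sum check: Σ_k collapses to 0 ⇒ CG = 0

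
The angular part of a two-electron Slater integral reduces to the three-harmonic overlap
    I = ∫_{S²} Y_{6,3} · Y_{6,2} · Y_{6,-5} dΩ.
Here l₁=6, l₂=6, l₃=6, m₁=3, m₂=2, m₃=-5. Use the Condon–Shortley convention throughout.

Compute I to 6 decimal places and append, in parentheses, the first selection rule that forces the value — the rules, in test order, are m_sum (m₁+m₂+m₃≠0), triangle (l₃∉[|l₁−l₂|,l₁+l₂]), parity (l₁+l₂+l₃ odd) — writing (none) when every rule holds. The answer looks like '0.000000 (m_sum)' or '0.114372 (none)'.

m-sum 0 ✓  L=18 even ✓  0≤6≤12 ✓
Π(2lᵢ+1) = 13×13×13 = 2197
triangle coeff Δ(6,6,6) = 1/325909584
Σ_t [0,6]: t=0:+1/373248000 t=1:−1/1728000 t=2:+1/110592 t=3:−1/46656 t=4:+1/110592 t=5:−1/1728000 t=6:+1/373248000 = -7/1555200
(3j)²=400/46189 [(6 6 6; 0 0 0)], sign=-1
Σ_t [2,3]: t=2:+1/4147200 t=3:−1/3110400 = -1/12441600
(3j)²=7/4199 [(6 6 6; 3 2 -5)], sign=+1
⇒ 4πI² = 36400/1147619
I = (-1)√(36400/1147619/(4π)) = -0.05023968
No selection rule forces the value: the integral is nonzero (none).

-0.050240 (none)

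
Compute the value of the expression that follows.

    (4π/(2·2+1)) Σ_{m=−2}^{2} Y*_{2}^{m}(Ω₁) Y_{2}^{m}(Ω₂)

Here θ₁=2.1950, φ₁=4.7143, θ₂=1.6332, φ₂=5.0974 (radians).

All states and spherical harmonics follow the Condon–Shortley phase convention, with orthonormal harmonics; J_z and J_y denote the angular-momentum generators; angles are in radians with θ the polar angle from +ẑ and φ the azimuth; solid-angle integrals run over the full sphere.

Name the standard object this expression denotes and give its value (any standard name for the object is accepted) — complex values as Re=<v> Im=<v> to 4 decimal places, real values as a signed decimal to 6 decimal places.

Legendre polynomial (addition theorem), +0.430451

This sum is the spherical-harmonic addition theorem: it equals the Legendre polynomial P_l(cos γ) of the angle γ between the two directions.
Term-by-term m-sum for l=2 (normalisation 4π/5 = 2.513274):
  [-2]  conj(Y_{2,-2})(Ω₁) = (-0.254328, -0.000972) ; Y_{2,-2}(Ω₂) = (-0.276226, 0.267859) ; Δ = (0.070512, -0.067856)
  [-1]  conj(Y_{2,-1})(Ω₁) = (-0.000700, 0.366373) ; Y_{2,-1}(Ω₂) = (-0.018059, -0.044565) ; Δ = (0.016340, -0.006585)
  [+0]  conj(Y_{2,0})(Ω₁) = (0.007806, -0.000000) ; Y_{2,0}(Ω₂) = (-0.311712, 0.000000) ; Δ = (-0.002433, 0.000000)
  [+1]  conj(Y_{2,1})(Ω₁) = (0.000700, 0.366373) ; Y_{2,1}(Ω₂) = (0.018059, -0.044565) ; Δ = (0.016340, 0.006585)
  [+2]  conj(Y_{2,2})(Ω₁) = (-0.254328, 0.000972) ; Y_{2,2}(Ω₂) = (-0.276226, -0.267859) ; Δ = (0.070512, 0.067856)
Accumulated sum (0.171271, 0.000000); after 4π/(2l+1) scaling, (0.430451, 0.000000) ⇒ P_2 = 0.430451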